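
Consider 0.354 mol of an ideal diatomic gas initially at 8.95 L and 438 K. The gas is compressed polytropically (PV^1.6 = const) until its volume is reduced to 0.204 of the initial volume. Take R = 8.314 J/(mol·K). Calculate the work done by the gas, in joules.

P₁ = nRT₁/V₁ = 0.354×8.314×438/8.95 = 144 kPa.
Polytropic n=1.6: T₂ = T₁(V₁/V₂)^(n−1) = 438×(4.90)^0.60 = 1140 K; P₂ = P₁(V₁/V₂)^n = 1830 kPa.
W = (P₁V₁−P₂V₂)/(n−1) = (144×8.95−1830×1.83)/0.60 = -3430 J.

-3430 J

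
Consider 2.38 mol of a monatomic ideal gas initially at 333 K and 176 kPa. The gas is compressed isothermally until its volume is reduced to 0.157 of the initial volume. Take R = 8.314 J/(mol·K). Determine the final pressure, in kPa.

V₁ = nRT₁/P₁ = 2.38×8.314×333/176 = 37.4 L.
Isothermal: T stays 333 K; PV = const ⇒ V₂ = 5.88 L, P₂ = 1120 kPa.

1120 kPa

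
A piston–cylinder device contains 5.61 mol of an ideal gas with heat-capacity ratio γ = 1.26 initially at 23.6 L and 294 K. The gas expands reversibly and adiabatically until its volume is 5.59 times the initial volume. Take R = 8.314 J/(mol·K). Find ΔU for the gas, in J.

-19000 J

P₁ = nRT₁/V₁ = 5.61×8.314×294/23.6 = 581 kPa.
Adiabatic: TV^(γ−1) = const ⇒ T₂ = 294×(0.179)^0.260 = 188 K; PV^γ = const ⇒ P₂ = 66.4 kPa.
For an ideal gas ΔU = nCvΔT with Cv = R/(γ−1) = 32.0 J/(mol·K).
ΔU = 5.61×32.0×(188−294) = -19000 J.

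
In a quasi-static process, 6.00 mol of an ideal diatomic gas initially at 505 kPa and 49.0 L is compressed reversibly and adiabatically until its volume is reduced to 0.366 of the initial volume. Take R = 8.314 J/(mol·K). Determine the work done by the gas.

-30600 J

T₁ = P₁V₁/(nR) = 505×49.0/(6.00×8.314) = 496 K.
Adiabatic: TV^(γ−1) = const ⇒ T₂ = 496×(2.73)^0.400 = 742 K; PV^γ = const ⇒ P₂ = 2060 kPa.
ΔU = nCvΔT = 6.00×20.8×(742−496) = 30600 J.
Q = 0 for an adiabatic process, so W = −ΔU = -30600 J.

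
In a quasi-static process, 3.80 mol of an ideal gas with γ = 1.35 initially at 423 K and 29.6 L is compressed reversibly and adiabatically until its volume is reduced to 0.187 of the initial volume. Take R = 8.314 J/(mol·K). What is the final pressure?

P₁ = nRT₁/V₁ = 3.80×8.314×423/29.6 = 451 kPa.
Adiabatic: TV^(γ−1) = const ⇒ T₂ = 423×(5.35)^0.350 = 761 K; PV^γ = const ⇒ P₂ = 4340 kPa.

4340 kPa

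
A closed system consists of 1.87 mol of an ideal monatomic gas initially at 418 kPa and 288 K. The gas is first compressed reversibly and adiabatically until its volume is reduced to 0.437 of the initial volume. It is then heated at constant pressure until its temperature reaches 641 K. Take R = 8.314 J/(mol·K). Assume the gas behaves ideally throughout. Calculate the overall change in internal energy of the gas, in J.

V₁ = nRT₁/P₁ = 1.87×8.314×288/418 = 10.7 L.
Step 1 — Adiabatic: TV^(γ−1) = const ⇒ T₂ = 288×(2.29)^0.667 = 500 K; PV^γ = const ⇒ P₂ = 1660 kPa.
ΔU = nCvΔT = 1.87×12.5×(500−288) = 4950 J.
Q = 0 for an adiabatic process, so W = −ΔU = -4950 J.
State after step 1: P = 1660 kPa, V = 4.68 L, T = 500 K.
Step 2 — Isobaric: P stays 1660 kPa; V/T = const ⇒ T₂ = 641 K, V₂ = 6.00 L.
W = PΔV = 1660×(6.00−4.68) kPa·L = 2190 J.
ΔU = nCvΔT = 1.87×12.5×(641−500) = 3290 J.
Q = ΔU + W = nCpΔT = 5480 J.
Net over both steps: W = -2760 J, Q = 5480 J, ΔU = 8230 J.

8230 J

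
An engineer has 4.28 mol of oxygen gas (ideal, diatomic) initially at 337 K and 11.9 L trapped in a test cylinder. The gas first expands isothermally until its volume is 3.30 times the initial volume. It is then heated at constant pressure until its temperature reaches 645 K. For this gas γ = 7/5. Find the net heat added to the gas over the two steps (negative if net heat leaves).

P₁ = nRT₁/V₁ = 4.28×8.314×337/11.9 = 1010 kPa.
Step 1 — Isothermal: T stays 337 K; PV = const ⇒ V₂ = 39.3 L, P₂ = 305 kPa.
ΔU = 0 (ideal gas, T constant).
W = nRT ln(V₂/V₁) = 4.28×8.314×337×ln(3.30) = 14300 J.
Q = ΔU + W = 14300 J.
State after step 1: P = 305 kPa, V = 39.3 L, T = 337 K.
Step 2 — Isobaric: P stays 305 kPa; V/T = const ⇒ T₂ = 645 K, V₂ = 75.2 L.
W = PΔV = 305×(75.2−39.3) kPa·L = 11000 J.
ΔU = nCvΔT = 4.28×20.8×(645−337) = 27400 J.
Q = ΔU + W = nCpΔT = 38400 J.
Net over both steps: W = 25300 J, Q = 52700 J, ΔU = 27400 J.

52700 J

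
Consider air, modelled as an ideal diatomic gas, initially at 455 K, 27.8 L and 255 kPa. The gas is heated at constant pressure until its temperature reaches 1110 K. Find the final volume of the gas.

Isobaric: P stays 255 kPa; V/T = const ⇒ T₂ = 1110 K, V₂ = 67.8 L.

67.8 L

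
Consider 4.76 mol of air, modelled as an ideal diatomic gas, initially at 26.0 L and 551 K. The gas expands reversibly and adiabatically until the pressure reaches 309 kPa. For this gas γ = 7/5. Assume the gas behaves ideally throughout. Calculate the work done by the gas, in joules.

13500 J

P₁ = nRT₁/V₁ = 4.76×8.314×551/26.0 = 839 kPa.
Adiabatic: T₂/T₁ = (P₂/P₁)^((γ−1)/γ) ⇒ T₂ = 551×(0.368)^0.286 = 414 K; V₂ = 53.1 L.
ΔU = nCvΔT = 4.76×20.8×(414−551) = -13500 J.
Q = 0 for an adiabatic process, so W = −ΔU = 13500 J.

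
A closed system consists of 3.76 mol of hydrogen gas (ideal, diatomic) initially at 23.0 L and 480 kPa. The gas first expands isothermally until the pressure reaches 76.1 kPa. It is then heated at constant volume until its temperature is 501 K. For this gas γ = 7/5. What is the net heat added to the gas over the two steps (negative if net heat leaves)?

T₁ = P₁V₁/(nR) = 480×23.0/(3.76×8.314) = 353 K.
Step 1 — Isothermal: T stays 353 K; PV = const ⇒ V₂ = 145 L, P₂ = 76.1 kPa.
ΔU = 0 (ideal gas, T constant).
W = nRT ln(V₂/V₁) = 3.76×8.314×353×ln(6.31) = 20300 J.
Q = ΔU + W = 20300 J.
State after step 1: P = 76.1 kPa, V = 145 L, T = 353 K.
Step 2 — Isochoric: V stays 145 L; P/T = const ⇒ T₂ = 501 K, P₂ = 108 kPa.
W = 0 (no volume change).
ΔU = nCvΔT = 3.76×20.8×(501−353) = 11600 J.
Q = ΔU = 11600 J.
Net over both steps: W = 20300 J, Q = 31900 J, ΔU = 11600 J.

31900 J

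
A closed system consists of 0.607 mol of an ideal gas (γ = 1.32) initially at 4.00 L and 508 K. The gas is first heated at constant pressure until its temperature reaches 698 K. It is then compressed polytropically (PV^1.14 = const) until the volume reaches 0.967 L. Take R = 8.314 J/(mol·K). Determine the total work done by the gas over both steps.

P₁ = nRT₁/V₁ = 0.607×8.314×508/4.00 = 641 kPa.
Step 1 — Isobaric: P stays 641 kPa; V/T = const ⇒ T₂ = 698 K, V₂ = 5.50 L.
W = PΔV = 641×(5.50−4.00) kPa·L = 959 J.
ΔU = nCvΔT = 0.607×26.0×(698−508) = 3000 J.
Q = ΔU + W = nCpΔT = 3960 J.
State after step 1: P = 641 kPa, V = 5.50 L, T = 698 K.
Step 2 — Polytropic n=1.14: T₂ = T₁(V₁/V₂)^(n−1) = 698×(5.68)^0.14 = 890 K; P₂ = P₁(V₁/V₂)^n = 4650 kPa.
W = (P₁V₁−P₂V₂)/(n−1) = (641×5.50−4650×0.967)/0.14 = -6930 J.
ΔU = nCvΔT = 0.607×26.0×(890−698) = 3030 J.
Q = ΔU + W = -3900 J.
Net over both steps: W = -5970 J, Q = 57.5 J, ΔU = 6030 J.

-5970 J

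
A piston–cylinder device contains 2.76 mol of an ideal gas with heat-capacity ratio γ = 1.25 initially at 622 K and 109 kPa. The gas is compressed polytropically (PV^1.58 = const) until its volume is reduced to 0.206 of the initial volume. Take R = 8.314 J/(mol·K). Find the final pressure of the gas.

1320 kPa

V₁ = nRT₁/P₁ = 2.76×8.314×622/109 = 131 L.
Polytropic n=1.58: T₂ = T₁(V₁/V₂)^(n−1) = 622×(4.85)^0.58 = 1560 K; P₂ = P₁(V₁/V₂)^n = 1320 kPa.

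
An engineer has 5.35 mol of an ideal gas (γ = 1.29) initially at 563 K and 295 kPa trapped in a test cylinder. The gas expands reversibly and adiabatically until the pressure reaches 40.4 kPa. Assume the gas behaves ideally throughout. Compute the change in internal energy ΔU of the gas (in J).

V₁ = nRT₁/P₁ = 5.35×8.314×563/295 = 84.9 L.
Adiabatic: T₂/T₁ = (P₂/P₁)^((γ−1)/γ) ⇒ T₂ = 563×(0.137)^0.225 = 360 K; V₂ = 396 L.
For an ideal gas ΔU = nCvΔT with Cv = R/(γ−1) = 28.7 J/(mol·K).
ΔU = 5.35×28.7×(360−563) = -31100 J.

-31100 J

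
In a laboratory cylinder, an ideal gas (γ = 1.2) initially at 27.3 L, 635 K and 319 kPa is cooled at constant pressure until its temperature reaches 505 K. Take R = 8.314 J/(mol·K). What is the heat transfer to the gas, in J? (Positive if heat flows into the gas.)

-10700 J

n = P₁V₁/(RT₁) = 319×27.3/(8.314×635) = 1.65 mol.
Isobaric: P stays 319 kPa; V/T = const ⇒ T₂ = 505 K, V₂ = 21.7 L.
W = PΔV = 319×(21.7−27.3) kPa·L = -1780 J.
ΔU = nCvΔT = 1.65×41.6×(505−635) = -8910 J.
Q = ΔU + W = nCpΔT = -10700 J.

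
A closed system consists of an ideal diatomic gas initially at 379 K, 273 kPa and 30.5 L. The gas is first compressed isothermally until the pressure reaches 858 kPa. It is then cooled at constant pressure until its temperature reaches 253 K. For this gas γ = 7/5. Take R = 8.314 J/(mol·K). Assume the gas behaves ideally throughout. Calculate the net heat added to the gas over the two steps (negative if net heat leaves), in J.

-19200 J

n = P₁V₁/(RT₁) = 273×30.5/(8.314×379) = 2.64 mol.
Step 1 — Isothermal: T stays 379 K; PV = const ⇒ V₂ = 9.70 L, P₂ = 858 kPa.
ΔU = 0 (ideal gas, T constant).
W = nRT ln(V₂/V₁) = 2.64×8.314×379×ln(0.318) = -9530 J.
Q = ΔU + W = -9530 J.
State after step 1: P = 858 kPa, V = 9.70 L, T = 379 K.
Step 2 — Isobaric: P stays 858 kPa; V/T = const ⇒ T₂ = 253 K, V₂ = 6.48 L.
W = PΔV = 858×(6.48−9.70) kPa·L = -2770 J.
ΔU = nCvΔT = 2.64×20.8×(253−379) = -6920 J.
Q = ΔU + W = nCpΔT = -9690 J.
Net over both steps: W = -12300 J, Q = -19200 J, ΔU = -6920 J.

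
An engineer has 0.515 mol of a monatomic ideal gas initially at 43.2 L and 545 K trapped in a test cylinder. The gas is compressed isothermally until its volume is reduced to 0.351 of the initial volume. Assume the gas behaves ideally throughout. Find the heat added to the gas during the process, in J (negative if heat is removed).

-2440 J

P₁ = nRT₁/V₁ = 0.515×8.314×545/43.2 = 54.0 kPa.
Isothermal: T stays 545 K; PV = const ⇒ V₂ = 15.2 L, P₂ = 154 kPa.
ΔU = 0 (ideal gas, T constant).
W = nRT ln(V₂/V₁) = 0.515×8.314×545×ln(0.351) = -2440 J.
Q = ΔU + W = -2440 J.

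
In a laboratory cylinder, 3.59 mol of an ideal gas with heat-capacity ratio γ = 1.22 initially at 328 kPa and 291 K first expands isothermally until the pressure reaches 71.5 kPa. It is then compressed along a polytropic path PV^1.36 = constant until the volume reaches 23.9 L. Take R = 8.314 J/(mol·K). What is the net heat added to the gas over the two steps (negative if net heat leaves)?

25400 J

V₁ = nRT₁/P₁ = 3.59×8.314×291/328 = 26.5 L.
Step 1 — Isothermal: T stays 291 K; PV = const ⇒ V₂ = 121 L, P₂ = 71.5 kPa.
ΔU = 0 (ideal gas, T constant).
W = nRT ln(V₂/V₁) = 3.59×8.314×291×ln(4.59) = 13200 J.
Q = ΔU + W = 13200 J.
State after step 1: P = 71.5 kPa, V = 121 L, T = 291 K.
Step 2 — Polytropic n=1.36: T₂ = T₁(V₁/V₂)^(n−1) = 291×(5.08)^0.36 = 523 K; P₂ = P₁(V₁/V₂)^n = 653 kPa.
W = (P₁V₁−P₂V₂)/(n−1) = (71.5×121−653×23.9)/0.36 = -19200 J.
ΔU = nCvΔT = 3.59×37.8×(523−291) = 31400 J.
Q = ΔU + W = 12200 J.
Net over both steps: W = -5960 J, Q = 25400 J, ΔU = 31400 J.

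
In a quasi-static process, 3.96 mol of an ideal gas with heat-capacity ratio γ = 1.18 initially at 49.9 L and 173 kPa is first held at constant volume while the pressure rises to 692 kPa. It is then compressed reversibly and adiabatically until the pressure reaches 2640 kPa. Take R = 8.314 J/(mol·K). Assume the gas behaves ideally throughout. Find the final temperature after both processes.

T₁ = P₁V₁/(nR) = 173×49.9/(3.96×8.314) = 262 K.
Step 1 — Isochoric: V stays 49.9 L; P/T = const ⇒ T₂ = 1050 K, P₂ = 692 kPa.
W = 0 (no volume change).
ΔU = nCvΔT = 3.96×46.2×(1050−262) = 144000 J.
Q = ΔU = 144000 J.
State after step 1: P = 692 kPa, V = 49.9 L, T = 1050 K.
Step 2 — Adiabatic: T₂/T₁ = (P₂/P₁)^((γ−1)/γ) ⇒ T₂ = 1050×(3.82)^0.153 = 1290 K; V₂ = 16.0 L.
ΔU = nCvΔT = 3.96×46.2×(1290−1050) = 43500 J.
Q = 0 for an adiabatic process, so W = −ΔU = -43500 J.
Net over both steps: W = -43500 J, Q = 144000 J, ΔU = 187000 J.

1290 K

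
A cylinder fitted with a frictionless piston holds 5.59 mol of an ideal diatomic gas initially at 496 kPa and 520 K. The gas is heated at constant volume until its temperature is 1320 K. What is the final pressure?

V₁ = nRT₁/P₁ = 5.59×8.314×520/496 = 48.7 L.
Isochoric: V stays 48.7 L; P/T = const ⇒ T₂ = 1320 K, P₂ = 1260 kPa.

1260 kPa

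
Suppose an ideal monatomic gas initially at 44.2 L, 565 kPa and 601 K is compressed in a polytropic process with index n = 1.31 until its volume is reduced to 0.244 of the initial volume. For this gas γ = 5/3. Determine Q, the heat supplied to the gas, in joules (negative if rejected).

-23600 J

n = P₁V₁/(RT₁) = 565×44.2/(8.314×601) = 5.00 mol.
Polytropic n=1.31: T₂ = T₁(V₁/V₂)^(n−1) = 601×(4.10)^0.31 = 931 K; P₂ = P₁(V₁/V₂)^n = 3590 kPa.
W = (P₁V₁−P₂V₂)/(n−1) = (565×44.2−3590×10.8)/0.31 = -44200 J.
ΔU = nCvΔT = 5.00×12.5×(931−601) = 20500 J.
Q = ΔU + W = -23600 J.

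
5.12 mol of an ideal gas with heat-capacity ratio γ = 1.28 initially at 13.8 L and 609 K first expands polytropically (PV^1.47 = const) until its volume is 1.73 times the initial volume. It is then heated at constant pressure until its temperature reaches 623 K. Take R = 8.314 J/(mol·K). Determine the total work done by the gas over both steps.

19000 J

P₁ = nRT₁/V₁ = 5.12×8.314×609/13.8 = 1880 kPa.
Step 1 — Polytropic n=1.47: T₂ = T₁(V₁/V₂)^(n−1) = 609×(0.578)^0.47 = 471 K; P₂ = P₁(V₁/V₂)^n = 839 kPa.
W = (P₁V₁−P₂V₂)/(n−1) = (1880×13.8−839×23.9)/0.47 = 12500 J.
ΔU = nCvΔT = 5.12×29.7×(471−609) = -21000 J.
Q = ΔU + W = -8500 J.
State after step 1: P = 839 kPa, V = 23.9 L, T = 471 K.
Step 2 — Isobaric: P stays 839 kPa; V/T = const ⇒ T₂ = 623 K, V₂ = 31.6 L.
W = PΔV = 839×(31.6−23.9) kPa·L = 6480 J.
ΔU = nCvΔT = 5.12×29.7×(623−471) = 23200 J.
Q = ΔU + W = nCpΔT = 29600 J.
Net over both steps: W = 19000 J, Q = 21100 J, ΔU = 2130 J.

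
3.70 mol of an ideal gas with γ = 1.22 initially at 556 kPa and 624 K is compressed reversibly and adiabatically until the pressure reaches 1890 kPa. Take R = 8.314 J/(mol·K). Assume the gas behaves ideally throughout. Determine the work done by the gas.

-21500 J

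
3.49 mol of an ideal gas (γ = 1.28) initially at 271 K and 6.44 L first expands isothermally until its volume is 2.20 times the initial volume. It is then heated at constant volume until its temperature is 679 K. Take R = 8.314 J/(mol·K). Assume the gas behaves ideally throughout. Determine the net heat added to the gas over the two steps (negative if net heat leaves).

48500 J

P₁ = nRT₁/V₁ = 3.49×8.314×271/6.44 = 1220 kPa.
Step 1 — Isothermal: T stays 271 K; PV = const ⇒ V₂ = 14.2 L, P₂ = 555 kPa.
ΔU = 0 (ideal gas, T constant).
W = nRT ln(V₂/V₁) = 3.49×8.314×271×ln(2.20) = 6200 J.
Q = ΔU + W = 6200 J.
State after step 1: P = 555 kPa, V = 14.2 L, T = 271 K.
Step 2 — Isochoric: V stays 14.2 L; P/T = const ⇒ T₂ = 679 K, P₂ = 1390 kPa.
W = 0 (no volume change).
ΔU = nCvΔT = 3.49×29.7×(679−271) = 42300 J.
Q = ΔU = 42300 J.
Net over both steps: W = 6200 J, Q = 48500 J, ΔU = 42300 J.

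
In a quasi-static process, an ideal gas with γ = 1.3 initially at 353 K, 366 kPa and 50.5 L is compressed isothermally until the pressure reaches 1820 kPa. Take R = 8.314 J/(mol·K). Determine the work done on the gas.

29600 J

n = P₁V₁/(RT₁) = 366×50.5/(8.314×353) = 6.30 mol.
Isothermal: T stays 353 K; PV = const ⇒ V₂ = 10.2 L, P₂ = 1820 kPa.
W = nRT ln(V₂/V₁) = 6.30×8.314×353×ln(0.201) = -29600 J.
Work done on the gas = −W_by = 29600 J.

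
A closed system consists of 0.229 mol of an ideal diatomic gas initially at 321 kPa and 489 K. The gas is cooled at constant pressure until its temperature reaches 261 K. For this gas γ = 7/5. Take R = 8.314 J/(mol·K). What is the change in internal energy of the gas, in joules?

V₁ = nRT₁/P₁ = 0.229×8.314×489/321 = 2.90 L.
Isobaric: P stays 321 kPa; V/T = const ⇒ T₂ = 261 K, V₂ = 1.55 L.
For an ideal gas ΔU = nCvΔT with Cv = (5/2)R = 20.8 J/(mol·K).
ΔU = 0.229×20.8×(261−489) = -1090 J.

-1090 J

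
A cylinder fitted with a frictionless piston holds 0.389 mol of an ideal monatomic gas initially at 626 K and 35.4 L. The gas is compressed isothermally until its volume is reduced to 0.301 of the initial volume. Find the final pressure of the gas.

190 kPa

P₁ = nRT₁/V₁ = 0.389×8.314×626/35.4 = 57.2 kPa.
Isothermal: T stays 626 K; PV = const ⇒ V₂ = 10.7 L, P₂ = 190 kPa.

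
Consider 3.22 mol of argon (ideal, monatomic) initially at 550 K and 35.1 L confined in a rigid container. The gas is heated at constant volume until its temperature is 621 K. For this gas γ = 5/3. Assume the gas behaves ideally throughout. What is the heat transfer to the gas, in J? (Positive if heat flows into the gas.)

2850 J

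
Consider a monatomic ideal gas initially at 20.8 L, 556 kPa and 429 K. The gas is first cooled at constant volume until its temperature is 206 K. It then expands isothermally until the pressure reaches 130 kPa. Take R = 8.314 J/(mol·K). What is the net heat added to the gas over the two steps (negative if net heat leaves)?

n = P₁V₁/(RT₁) = 556×20.8/(8.314×429) = 3.24 mol.
Step 1 — Isochoric: V stays 20.8 L; P/T = const ⇒ T₂ = 206 K, P₂ = 267 kPa.
W = 0 (no volume change).
ΔU = nCvΔT = 3.24×12.5×(206−429) = -9020 J.
Q = ΔU = -9020 J.
State after step 1: P = 267 kPa, V = 20.8 L, T = 206 K.
Step 2 — Isothermal: T stays 206 K; PV = const ⇒ V₂ = 42.7 L, P₂ = 130 kPa.
ΔU = 0 (ideal gas, T constant).
W = nRT ln(V₂/V₁) = 3.24×8.314×206×ln(2.05) = 4000 J.
Q = ΔU + W = 4000 J.
Net over both steps: W = 4000 J, Q = -5020 J, ΔU = -9020 J.

-5020 J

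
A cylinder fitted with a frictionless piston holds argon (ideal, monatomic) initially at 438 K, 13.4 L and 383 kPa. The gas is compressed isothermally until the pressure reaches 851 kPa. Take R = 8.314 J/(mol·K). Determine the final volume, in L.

6.03 L

Isothermal: T stays 438 K; PV = const ⇒ V₂ = 6.03 L, P₂ = 851 kPa.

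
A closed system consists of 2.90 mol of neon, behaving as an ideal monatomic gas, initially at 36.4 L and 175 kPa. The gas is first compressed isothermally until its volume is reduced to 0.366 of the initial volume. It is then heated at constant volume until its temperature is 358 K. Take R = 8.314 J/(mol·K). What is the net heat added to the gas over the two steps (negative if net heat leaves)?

T₁ = P₁V₁/(nR) = 175×36.4/(2.90×8.314) = 264 K.
Step 1 — Isothermal: T stays 264 K; PV = const ⇒ V₂ = 13.3 L, P₂ = 478 kPa.
ΔU = 0 (ideal gas, T constant).
W = nRT ln(V₂/V₁) = 2.90×8.314×264×ln(0.366) = -6400 J.
Q = ΔU + W = -6400 J.
State after step 1: P = 478 kPa, V = 13.3 L, T = 264 K.
Step 2 — Isochoric: V stays 13.3 L; P/T = const ⇒ T₂ = 358 K, P₂ = 648 kPa.
W = 0 (no volume change).
ΔU = nCvΔT = 2.90×12.5×(358−264) = 3390 J.
Q = ΔU = 3390 J.
Net over both steps: W = -6400 J, Q = -3010 J, ΔU = 3390 J.

-3010 J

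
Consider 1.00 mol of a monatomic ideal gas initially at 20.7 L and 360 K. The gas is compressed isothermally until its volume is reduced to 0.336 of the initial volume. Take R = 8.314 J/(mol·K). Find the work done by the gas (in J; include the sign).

-3260 J

P₁ = nRT₁/V₁ = 1.00×8.314×360/20.7 = 145 kPa.
Isothermal: T stays 360 K; PV = const ⇒ V₂ = 6.96 L, P₂ = 430 kPa.
W = nRT ln(V₂/V₁) = 1.00×8.314×360×ln(0.336) = -3260 J.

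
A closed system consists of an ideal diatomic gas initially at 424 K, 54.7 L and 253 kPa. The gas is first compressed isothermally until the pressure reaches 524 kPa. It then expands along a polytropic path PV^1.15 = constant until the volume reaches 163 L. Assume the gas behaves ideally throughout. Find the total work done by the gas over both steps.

n = P₁V₁/(RT₁) = 253×54.7/(8.314×424) = 3.93 mol.
Step 1 — Isothermal: T stays 424 K; PV = const ⇒ V₂ = 26.4 L, P₂ = 524 kPa.
ΔU = 0 (ideal gas, T constant).
W = nRT ln(V₂/V₁) = 3.93×8.314×424×ln(0.483) = -10100 J.
Q = ΔU + W = -10100 J.
State after step 1: P = 524 kPa, V = 26.4 L, T = 424 K.
Step 2 — Polytropic n=1.15: T₂ = T₁(V₁/V₂)^(n−1) = 424×(0.162)^0.15 = 323 K; P₂ = P₁(V₁/V₂)^n = 64.6 kPa.
W = (P₁V₁−P₂V₂)/(n−1) = (524×26.4−64.6×163)/0.15 = 22000 J.
ΔU = nCvΔT = 3.93×20.8×(323−424) = -8270 J.
Q = ΔU + W = 13800 J.
Net over both steps: W = 12000 J, Q = 3700 J, ΔU = -8270 J.

12000 J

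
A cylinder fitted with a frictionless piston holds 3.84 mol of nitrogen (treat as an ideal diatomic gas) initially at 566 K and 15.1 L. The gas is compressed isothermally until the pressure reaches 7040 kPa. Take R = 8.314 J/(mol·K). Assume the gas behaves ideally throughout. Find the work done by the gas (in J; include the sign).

-32000 J

P₁ = nRT₁/V₁ = 3.84×8.314×566/15.1 = 1200 kPa.
Isothermal: T stays 566 K; PV = const ⇒ V₂ = 2.57 L, P₂ = 7040 kPa.
W = nRT ln(V₂/V₁) = 3.84×8.314×566×ln(0.170) = -32000 J.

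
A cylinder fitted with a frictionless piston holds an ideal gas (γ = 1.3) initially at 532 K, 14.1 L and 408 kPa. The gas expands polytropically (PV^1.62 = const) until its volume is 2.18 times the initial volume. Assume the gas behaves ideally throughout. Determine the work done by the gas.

n = P₁V₁/(RT₁) = 408×14.1/(8.314×532) = 1.30 mol.
Polytropic n=1.62: T₂ = T₁(V₁/V₂)^(n−1) = 532×(0.459)^0.62 = 328 K; P₂ = P₁(V₁/V₂)^n = 115 kPa.
W = (P₁V₁−P₂V₂)/(n−1) = (408×14.1−115×30.7)/0.62 = 3560 J.

3560 J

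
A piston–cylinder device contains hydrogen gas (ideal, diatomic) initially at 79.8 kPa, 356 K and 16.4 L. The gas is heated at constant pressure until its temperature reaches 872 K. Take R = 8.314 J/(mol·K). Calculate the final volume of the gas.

Isobaric: P stays 79.8 kPa; V/T = const ⇒ T₂ = 872 K, V₂ = 40.2 L.

40.2 L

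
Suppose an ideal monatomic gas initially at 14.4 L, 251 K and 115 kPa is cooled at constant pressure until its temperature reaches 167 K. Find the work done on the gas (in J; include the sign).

n = P₁V₁/(RT₁) = 115×14.4/(8.314×251) = 0.794 mol.
Isobaric: P stays 115 kPa; V/T = const ⇒ T₂ = 167 K, V₂ = 9.58 L.
W = PΔV = 115×(9.58−14.4) kPa·L = -554 J.
Work done on the gas = −W_by = 554 J.

554 J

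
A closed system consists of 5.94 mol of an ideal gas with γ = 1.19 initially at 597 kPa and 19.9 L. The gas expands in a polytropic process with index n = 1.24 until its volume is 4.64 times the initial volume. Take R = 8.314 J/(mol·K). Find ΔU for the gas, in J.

T₁ = P₁V₁/(nR) = 597×19.9/(5.94×8.314) = 241 K.
Polytropic n=1.24: T₂ = T₁(V₁/V₂)^(n−1) = 241×(0.216)^0.24 = 166 K; P₂ = P₁(V₁/V₂)^n = 89.0 kPa.
For an ideal gas ΔU = nCvΔT with Cv = R/(γ−1) = 43.8 J/(mol·K).
ΔU = 5.94×43.8×(166−241) = -19300 J.

-19300 J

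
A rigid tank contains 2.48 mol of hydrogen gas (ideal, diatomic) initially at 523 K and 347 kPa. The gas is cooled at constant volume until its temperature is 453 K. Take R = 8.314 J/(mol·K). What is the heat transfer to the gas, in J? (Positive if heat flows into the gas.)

-3610 J

V₁ = nRT₁/P₁ = 2.48×8.314×523/347 = 31.1 L.
Isochoric: V stays 31.1 L; P/T = const ⇒ T₂ = 453 K, P₂ = 301 kPa.
W = 0 (no volume change).
ΔU = nCvΔT = 2.48×20.8×(453−523) = -3610 J.
Q = ΔU = -3610 J.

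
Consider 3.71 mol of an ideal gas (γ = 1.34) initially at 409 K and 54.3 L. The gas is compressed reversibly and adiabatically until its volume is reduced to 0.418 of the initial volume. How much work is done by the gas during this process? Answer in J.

P₁ = nRT₁/V₁ = 3.71×8.314×409/54.3 = 232 kPa.
Adiabatic: TV^(γ−1) = const ⇒ T₂ = 409×(2.39)^0.340 = 550 K; PV^γ = const ⇒ P₂ = 748 kPa.
ΔU = nCvΔT = 3.71×24.5×(550−409) = 12800 J.
Q = 0 for an adiabatic process, so W = −ΔU = -12800 J.

-12800 J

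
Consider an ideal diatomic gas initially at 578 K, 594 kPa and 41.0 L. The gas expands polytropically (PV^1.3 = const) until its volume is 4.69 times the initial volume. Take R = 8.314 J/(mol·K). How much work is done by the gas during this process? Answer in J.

30100 J

n = P₁V₁/(RT₁) = 594×41.0/(8.314×578) = 5.07 mol.
Polytropic n=1.3: T₂ = T₁(V₁/V₂)^(n−1) = 578×(0.213)^0.30 = 364 K; P₂ = P₁(V₁/V₂)^n = 79.7 kPa.
W = (P₁V₁−P₂V₂)/(n−1) = (594×41.0−79.7×192)/0.30 = 30100 J.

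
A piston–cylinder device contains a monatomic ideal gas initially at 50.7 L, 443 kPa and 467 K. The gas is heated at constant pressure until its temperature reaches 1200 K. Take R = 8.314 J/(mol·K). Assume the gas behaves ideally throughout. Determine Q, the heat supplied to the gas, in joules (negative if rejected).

88100 J

n = P₁V₁/(RT₁) = 443×50.7/(8.314×467) = 5.78 mol.
Isobaric: P stays 443 kPa; V/T = const ⇒ T₂ = 1200 K, V₂ = 130 L.
W = PΔV = 443×(130−50.7) kPa·L = 35300 J.
ΔU = nCvΔT = 5.78×12.5×(1200−467) = 52900 J.
Q = ΔU + W = nCpΔT = 88100 J.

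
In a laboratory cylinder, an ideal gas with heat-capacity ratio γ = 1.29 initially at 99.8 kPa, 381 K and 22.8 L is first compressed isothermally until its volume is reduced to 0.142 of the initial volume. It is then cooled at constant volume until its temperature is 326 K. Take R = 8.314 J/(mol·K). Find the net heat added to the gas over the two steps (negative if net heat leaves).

n = P₁V₁/(RT₁) = 99.8×22.8/(8.314×381) = 0.718 mol.
Step 1 — Isothermal: T stays 381 K; PV = const ⇒ V₂ = 3.24 L, P₂ = 703 kPa.
ΔU = 0 (ideal gas, T constant).
W = nRT ln(V₂/V₁) = 0.718×8.314×381×ln(0.142) = -4440 J.
Q = ΔU + W = -4440 J.
State after step 1: P = 703 kPa, V = 3.24 L, T = 381 K.
Step 2 — Isochoric: V stays 3.24 L; P/T = const ⇒ T₂ = 326 K, P₂ = 601 kPa.
W = 0 (no volume change).
ΔU = nCvΔT = 0.718×28.7×(326−381) = -1130 J.
Q = ΔU = -1130 J.
Net over both steps: W = -4440 J, Q = -5570 J, ΔU = -1130 J.

-5570 J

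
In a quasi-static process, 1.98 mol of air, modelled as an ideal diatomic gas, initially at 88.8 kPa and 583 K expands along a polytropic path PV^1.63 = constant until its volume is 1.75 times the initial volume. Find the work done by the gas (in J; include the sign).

4530 J

V₁ = nRT₁/P₁ = 1.98×8.314×583/88.8 = 108 L.
Polytropic n=1.63: T₂ = T₁(V₁/V₂)^(n−1) = 583×(0.571)^0.63 = 410 K; P₂ = P₁(V₁/V₂)^n = 35.7 kPa.
W = (P₁V₁−P₂V₂)/(n−1) = (88.8×108−35.7×189)/0.63 = 4530 J.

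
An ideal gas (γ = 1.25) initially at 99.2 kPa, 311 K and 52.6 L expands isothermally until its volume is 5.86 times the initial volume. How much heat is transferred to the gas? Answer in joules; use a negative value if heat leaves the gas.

9230 J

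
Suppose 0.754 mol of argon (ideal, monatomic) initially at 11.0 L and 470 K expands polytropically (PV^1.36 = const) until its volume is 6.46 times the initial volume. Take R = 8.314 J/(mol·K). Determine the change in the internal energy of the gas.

P₁ = nRT₁/V₁ = 0.754×8.314×470/11.0 = 268 kPa.
Polytropic n=1.36: T₂ = T₁(V₁/V₂)^(n−1) = 470×(0.155)^0.36 = 240 K; P₂ = P₁(V₁/V₂)^n = 21.2 kPa.
For an ideal gas ΔU = nCvΔT with Cv = (3/2)R = 12.5 J/(mol·K).
ΔU = 0.754×12.5×(240−470) = -2160 J.

-2160 J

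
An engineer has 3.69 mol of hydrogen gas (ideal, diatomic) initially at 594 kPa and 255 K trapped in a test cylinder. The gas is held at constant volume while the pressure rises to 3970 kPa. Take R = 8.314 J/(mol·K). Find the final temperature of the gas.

1700 K

V₁ = nRT₁/P₁ = 3.69×8.314×255/594 = 13.2 L.
Isochoric: V stays 13.2 L; P/T = const ⇒ T₂ = 1700 K, P₂ = 3970 kPa.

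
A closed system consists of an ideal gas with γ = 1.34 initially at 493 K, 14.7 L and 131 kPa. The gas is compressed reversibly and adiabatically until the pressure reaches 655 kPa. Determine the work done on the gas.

2860 J

n = P₁V₁/(RT₁) = 131×14.7/(8.314×493) = 0.470 mol.
Adiabatic: T₂/T₁ = (P₂/P₁)^((γ−1)/γ) ⇒ T₂ = 493×(5.00)^0.254 = 742 K; V₂ = 4.42 L.
ΔU = nCvΔT = 0.470×24.5×(742−493) = 2860 J.
Q = 0 for an adiabatic process, so W = −ΔU = -2860 J.
Work done on the gas = −W_by = 2860 J.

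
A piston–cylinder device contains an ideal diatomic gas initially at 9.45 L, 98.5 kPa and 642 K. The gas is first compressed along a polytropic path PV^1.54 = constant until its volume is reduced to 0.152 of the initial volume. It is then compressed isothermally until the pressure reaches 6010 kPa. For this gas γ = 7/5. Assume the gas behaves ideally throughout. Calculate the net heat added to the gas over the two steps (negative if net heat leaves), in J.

-2050 J

n = P₁V₁/(RT₁) = 98.5×9.45/(8.314×642) = 0.174 mol.
Step 1 — Polytropic n=1.54: T₂ = T₁(V₁/V₂)^(n−1) = 642×(6.58)^0.54 = 1780 K; P₂ = P₁(V₁/V₂)^n = 1790 kPa.
W = (P₁V₁−P₂V₂)/(n−1) = (98.5×9.45−1790×1.44)/0.54 = -3040 J.
ΔU = nCvΔT = 0.174×20.8×(1780−642) = 4110 J.
Q = ΔU + W = 1070 J.
State after step 1: P = 1790 kPa, V = 1.44 L, T = 1780 K.
Step 2 — Isothermal: T stays 1780 K; PV = const ⇒ V₂ = 0.428 L, P₂ = 6010 kPa.
ΔU = 0 (ideal gas, T constant).
W = nRT ln(V₂/V₁) = 0.174×8.314×1780×ln(0.298) = -3110 J.
Q = ΔU + W = -3110 J.
Net over both steps: W = -6160 J, Q = -2050 J, ΔU = 4110 J.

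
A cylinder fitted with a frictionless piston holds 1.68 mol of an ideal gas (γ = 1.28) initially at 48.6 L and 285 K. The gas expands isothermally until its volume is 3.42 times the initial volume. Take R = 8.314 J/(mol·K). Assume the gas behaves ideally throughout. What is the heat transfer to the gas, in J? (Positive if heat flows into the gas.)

P₁ = nRT₁/V₁ = 1.68×8.314×285/48.6 = 81.9 kPa.
Isothermal: T stays 285 K; PV = const ⇒ V₂ = 166 L, P₂ = 23.9 kPa.
ΔU = 0 (ideal gas, T constant).
W = nRT ln(V₂/V₁) = 1.68×8.314×285×ln(3.42) = 4890 J.
Q = ΔU + W = 4890 J.

4890 J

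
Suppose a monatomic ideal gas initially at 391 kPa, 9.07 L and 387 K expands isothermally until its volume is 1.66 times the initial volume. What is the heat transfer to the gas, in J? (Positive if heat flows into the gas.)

1800 J

n = P₁V₁/(RT₁) = 391×9.07/(8.314×387) = 1.10 mol.
Isothermal: T stays 387 K; PV = const ⇒ V₂ = 15.1 L, P₂ = 236 kPa.
ΔU = 0 (ideal gas, T constant).
W = nRT ln(V₂/V₁) = 1.10×8.314×387×ln(1.66) = 1800 J.
Q = ΔU + W = 1800 J.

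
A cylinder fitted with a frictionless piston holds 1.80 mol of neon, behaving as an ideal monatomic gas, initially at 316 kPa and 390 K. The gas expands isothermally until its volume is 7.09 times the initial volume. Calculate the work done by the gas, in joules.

11400 J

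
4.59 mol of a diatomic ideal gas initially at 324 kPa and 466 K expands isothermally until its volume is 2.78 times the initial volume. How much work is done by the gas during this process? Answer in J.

V₁ = nRT₁/P₁ = 4.59×8.314×466/324 = 54.9 L.
Isothermal: T stays 466 K; PV = const ⇒ V₂ = 153 L, P₂ = 117 kPa.
W = nRT ln(V₂/V₁) = 4.59×8.314×466×ln(2.78) = 18200 J.

18200 J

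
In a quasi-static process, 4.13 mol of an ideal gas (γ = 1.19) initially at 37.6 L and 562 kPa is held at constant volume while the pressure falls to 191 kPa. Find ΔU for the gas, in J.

-73400 J

T₁ = P₁V₁/(nR) = 562×37.6/(4.13×8.314) = 615 K.
Isochoric: V stays 37.6 L; P/T = const ⇒ T₂ = 209 K, P₂ = 191 kPa.
For an ideal gas ΔU = nCvΔT with Cv = R/(γ−1) = 43.8 J/(mol·K).
ΔU = 4.13×43.8×(209−615) = -73400 J.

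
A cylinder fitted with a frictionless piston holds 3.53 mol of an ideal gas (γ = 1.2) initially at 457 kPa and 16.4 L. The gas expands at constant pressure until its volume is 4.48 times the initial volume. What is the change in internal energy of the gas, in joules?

T₁ = P₁V₁/(nR) = 457×16.4/(3.53×8.314) = 255 K.
Isobaric: P stays 457 kPa; V/T = const ⇒ T₂ = 1140 K, V₂ = 73.5 L.
For an ideal gas ΔU = nCvΔT with Cv = R/(γ−1) = 41.6 J/(mol·K).
ΔU = 3.53×41.6×(1140−255) = 130000 J.

130000 J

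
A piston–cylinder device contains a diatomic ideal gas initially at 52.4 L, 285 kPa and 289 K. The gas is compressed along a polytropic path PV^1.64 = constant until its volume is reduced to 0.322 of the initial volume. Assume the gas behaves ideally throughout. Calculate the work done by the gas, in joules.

n = P₁V₁/(RT₁) = 285×52.4/(8.314×289) = 6.22 mol.
Polytropic n=1.64: T₂ = T₁(V₁/V₂)^(n−1) = 289×(3.11)^0.64 = 597 K; P₂ = P₁(V₁/V₂)^n = 1830 kPa.
W = (P₁V₁−P₂V₂)/(n−1) = (285×52.4−1830×16.9)/0.64 = -24900 J.

-24900 J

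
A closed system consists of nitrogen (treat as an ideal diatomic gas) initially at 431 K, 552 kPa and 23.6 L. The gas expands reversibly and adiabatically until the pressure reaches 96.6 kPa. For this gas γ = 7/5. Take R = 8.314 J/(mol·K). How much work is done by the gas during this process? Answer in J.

12800 J

n = P₁V₁/(RT₁) = 552×23.6/(8.314×431) = 3.64 mol.
Adiabatic: T₂/T₁ = (P₂/P₁)^((γ−1)/γ) ⇒ T₂ = 431×(0.175)^0.286 = 262 K; V₂ = 82.0 L.
ΔU = nCvΔT = 3.64×20.8×(262−431) = -12800 J.
Q = 0 for an adiabatic process, so W = −ΔU = 12800 J.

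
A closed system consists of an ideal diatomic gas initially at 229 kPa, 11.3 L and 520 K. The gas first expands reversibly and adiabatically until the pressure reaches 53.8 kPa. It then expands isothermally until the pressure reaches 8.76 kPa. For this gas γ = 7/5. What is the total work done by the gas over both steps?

n = P₁V₁/(RT₁) = 229×11.3/(8.314×520) = 0.599 mol.
Step 1 — Adiabatic: T₂/T₁ = (P₂/P₁)^((γ−1)/γ) ⇒ T₂ = 520×(0.235)^0.286 = 344 K; V₂ = 31.8 L.
ΔU = nCvΔT = 0.599×20.8×(344−520) = -2190 J.
Q = 0 for an adiabatic process, so W = −ΔU = 2190 J.
State after step 1: P = 53.8 kPa, V = 31.8 L, T = 344 K.
Step 2 — Isothermal: T stays 344 K; PV = const ⇒ V₂ = 195 L, P₂ = 8.76 kPa.
ΔU = 0 (ideal gas, T constant).
W = nRT ln(V₂/V₁) = 0.599×8.314×344×ln(6.14) = 3110 J.
Q = ΔU + W = 3110 J.
Net over both steps: W = 5300 J, Q = 3110 J, ΔU = -2190 J.

5300 J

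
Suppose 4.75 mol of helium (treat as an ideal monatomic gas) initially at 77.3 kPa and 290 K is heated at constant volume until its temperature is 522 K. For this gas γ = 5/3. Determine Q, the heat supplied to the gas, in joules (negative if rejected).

V₁ = nRT₁/P₁ = 4.75×8.314×290/77.3 = 148 L.
Isochoric: V stays 148 L; P/T = const ⇒ T₂ = 522 K, P₂ = 139 kPa.
W = 0 (no volume change).
ΔU = nCvΔT = 4.75×12.5×(522−290) = 13700 J.
Q = ΔU = 13700 J.

13700 J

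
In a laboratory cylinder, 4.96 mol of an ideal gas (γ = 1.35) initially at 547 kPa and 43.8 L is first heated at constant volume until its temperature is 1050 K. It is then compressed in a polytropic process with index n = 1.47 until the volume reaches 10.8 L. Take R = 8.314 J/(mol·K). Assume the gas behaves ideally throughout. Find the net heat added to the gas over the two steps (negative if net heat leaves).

84700 J

T₁ = P₁V₁/(nR) = 547×43.8/(4.96×8.314) = 581 K.
Step 1 — Isochoric: V stays 43.8 L; P/T = const ⇒ T₂ = 1050 K, P₂ = 989 kPa.
W = 0 (no volume change).
ΔU = nCvΔT = 4.96×23.8×(1050−581) = 55300 J.
Q = ΔU = 55300 J.
State after step 1: P = 989 kPa, V = 43.8 L, T = 1050 K.
Step 2 — Polytropic n=1.47: T₂ = T₁(V₁/V₂)^(n−1) = 1050×(4.06)^0.47 = 2030 K; P₂ = P₁(V₁/V₂)^n = 7740 kPa.
W = (P₁V₁−P₂V₂)/(n−1) = (989×43.8−7740×10.8)/0.47 = -85800 J.
ΔU = nCvΔT = 4.96×23.8×(2030−1050) = 115000 J.
Q = ΔU + W = 29400 J.
Net over both steps: W = -85800 J, Q = 84700 J, ΔU = 170000 J.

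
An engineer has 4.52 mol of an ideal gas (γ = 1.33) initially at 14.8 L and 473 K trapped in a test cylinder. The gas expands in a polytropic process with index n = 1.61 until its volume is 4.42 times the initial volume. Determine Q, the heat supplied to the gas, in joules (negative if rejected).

-14700 J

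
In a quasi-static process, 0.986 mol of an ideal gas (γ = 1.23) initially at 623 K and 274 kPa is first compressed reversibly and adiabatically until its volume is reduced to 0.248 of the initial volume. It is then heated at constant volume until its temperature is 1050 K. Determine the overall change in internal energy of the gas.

V₁ = nRT₁/P₁ = 0.986×8.314×623/274 = 18.6 L.
Step 1 — Adiabatic: TV^(γ−1) = const ⇒ T₂ = 623×(4.03)^0.230 = 859 K; PV^γ = const ⇒ P₂ = 1520 kPa.
ΔU = nCvΔT = 0.986×36.1×(859−623) = 8400 J.
Q = 0 for an adiabatic process, so W = −ΔU = -8400 J.
State after step 1: P = 1520 kPa, V = 4.62 L, T = 859 K.
Step 2 — Isochoric: V stays 4.62 L; P/T = const ⇒ T₂ = 1050 K, P₂ = 1860 kPa.
W = 0 (no volume change).
ΔU = nCvΔT = 0.986×36.1×(1050−859) = 6820 J.
Q = ΔU = 6820 J.
Net over both steps: W = -8400 J, Q = 6820 J, ΔU = 15200 J.

15200 J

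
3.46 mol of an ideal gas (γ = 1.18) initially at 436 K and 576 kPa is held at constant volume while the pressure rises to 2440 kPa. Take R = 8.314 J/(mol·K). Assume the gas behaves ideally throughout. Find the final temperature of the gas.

1850 K

V₁ = nRT₁/P₁ = 3.46×8.314×436/576 = 21.8 L.
Isochoric: V stays 21.8 L; P/T = const ⇒ T₂ = 1850 K, P₂ = 2440 kPa.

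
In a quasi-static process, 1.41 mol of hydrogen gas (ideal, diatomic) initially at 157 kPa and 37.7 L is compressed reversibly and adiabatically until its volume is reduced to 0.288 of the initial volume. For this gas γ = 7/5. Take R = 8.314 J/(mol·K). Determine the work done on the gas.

T₁ = P₁V₁/(nR) = 157×37.7/(1.41×8.314) = 505 K.
Adiabatic: TV^(γ−1) = const ⇒ T₂ = 505×(3.47)^0.400 = 831 K; PV^γ = const ⇒ P₂ = 897 kPa.
ΔU = nCvΔT = 1.41×20.8×(831−505) = 9550 J.
Q = 0 for an adiabatic process, so W = −ΔU = -9550 J.
Work done on the gas = −W_by = 9550 J.

9550 J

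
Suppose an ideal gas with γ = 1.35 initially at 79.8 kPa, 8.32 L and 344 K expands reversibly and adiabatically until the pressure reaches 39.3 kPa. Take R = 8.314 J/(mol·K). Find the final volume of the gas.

Adiabatic: T₂/T₁ = (P₂/P₁)^((γ−1)/γ) ⇒ T₂ = 344×(0.492)^0.259 = 286 K; V₂ = 14.1 L.

14.1 L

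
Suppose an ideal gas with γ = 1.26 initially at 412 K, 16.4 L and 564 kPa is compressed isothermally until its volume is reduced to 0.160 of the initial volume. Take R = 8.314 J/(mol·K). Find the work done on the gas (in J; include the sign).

17000 J

n = P₁V₁/(RT₁) = 564×16.4/(8.314×412) = 2.70 mol.
Isothermal: T stays 412 K; PV = const ⇒ V₂ = 2.62 L, P₂ = 3520 kPa.
W = nRT ln(V₂/V₁) = 2.70×8.314×412×ln(0.160) = -17000 J.
Work done on the gas = −W_by = 17000 J.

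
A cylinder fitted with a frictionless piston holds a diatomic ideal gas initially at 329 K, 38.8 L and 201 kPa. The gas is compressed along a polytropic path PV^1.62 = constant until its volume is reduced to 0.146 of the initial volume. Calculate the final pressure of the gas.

4540 kPa

Polytropic n=1.62: T₂ = T₁(V₁/V₂)^(n−1) = 329×(6.85)^0.62 = 1080 K; P₂ = P₁(V₁/V₂)^n = 4540 kPa.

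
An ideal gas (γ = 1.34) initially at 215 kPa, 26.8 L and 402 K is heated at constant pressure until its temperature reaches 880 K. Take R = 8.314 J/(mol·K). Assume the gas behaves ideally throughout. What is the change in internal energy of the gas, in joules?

20200 J

n = P₁V₁/(RT₁) = 215×26.8/(8.314×402) = 1.72 mol.
Isobaric: P stays 215 kPa; V/T = const ⇒ T₂ = 880 K, V₂ = 58.7 L.
For an ideal gas ΔU = nCvΔT with Cv = R/(γ−1) = 24.5 J/(mol·K).
ΔU = 1.72×24.5×(880−402) = 20200 J.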